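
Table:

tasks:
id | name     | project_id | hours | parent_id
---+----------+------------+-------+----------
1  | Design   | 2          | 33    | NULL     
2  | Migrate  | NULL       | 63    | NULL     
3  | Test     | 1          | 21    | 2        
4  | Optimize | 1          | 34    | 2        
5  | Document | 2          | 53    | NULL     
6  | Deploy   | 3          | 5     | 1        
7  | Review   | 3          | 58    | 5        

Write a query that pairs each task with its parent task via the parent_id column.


This is a self-join: tasks is joined to a second copy of itself, matching each row's parent_id to another row's id. Use LEFT JOIN so rows with parent_id=NULL are kept.
  - task 1 (Design): parent_id=NULL -> NULL
  - task 2 (Migrate): parent_id=NULL -> NULL
  - task 3 (Test): parent_id=2 -> Migrate
  - task 4 (Optimize): parent_id=2 -> Migrate
  - task 5 (Document): parent_id=NULL -> NULL
  - task 6 (Deploy): parent_id=1 -> Design
  - task 7 (Review): parent_id=5 -> Document

SQL:
SELECT a.name AS item, b.name AS parent
FROM tasks a
LEFT JOIN tasks b ON a.parent_id = b.id

Result:
item     | parent  
---------+---------
Design   | NULL    
Migrate  | NULL    
Test     | Migrate 
Optimize | Migrate 
Document | NULL    
Deploy   | Design  
Review   | Document


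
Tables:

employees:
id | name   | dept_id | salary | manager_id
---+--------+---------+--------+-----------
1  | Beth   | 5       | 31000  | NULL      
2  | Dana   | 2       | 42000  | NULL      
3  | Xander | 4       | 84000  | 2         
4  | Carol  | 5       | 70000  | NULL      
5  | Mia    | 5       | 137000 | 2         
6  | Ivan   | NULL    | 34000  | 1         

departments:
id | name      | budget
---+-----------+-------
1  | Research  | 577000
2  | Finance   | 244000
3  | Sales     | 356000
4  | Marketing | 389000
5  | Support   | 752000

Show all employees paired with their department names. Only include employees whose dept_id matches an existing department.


INNER JOIN keeps only employees rows whose dept_id matches an id in departments. Walk through each employee:
  - employee 1 (Beth): dept_id=5 -> matches Support
  - employee 2 (Dana): dept_id=2 -> matches Finance
  - employee 3 (Xander): dept_id=4 -> matches Marketing
  - employee 4 (Carol): dept_id=5 -> matches Support
  - employee 5 (Mia): dept_id=5 -> matches Support
  - employee 6 (Ivan): dept_id=NULL, no match -> dropped
So 1 of 6 rows is dropped.

SQL:
SELECT a.name, b.name AS department
FROM employees a
INNER JOIN departments b ON a.dept_id = b.id

Result:
name   | department
-------+-----------
Beth   | Support   
Dana   | Finance   
Xander | Marketing 
Carol  | Support   
Mia    | Support   


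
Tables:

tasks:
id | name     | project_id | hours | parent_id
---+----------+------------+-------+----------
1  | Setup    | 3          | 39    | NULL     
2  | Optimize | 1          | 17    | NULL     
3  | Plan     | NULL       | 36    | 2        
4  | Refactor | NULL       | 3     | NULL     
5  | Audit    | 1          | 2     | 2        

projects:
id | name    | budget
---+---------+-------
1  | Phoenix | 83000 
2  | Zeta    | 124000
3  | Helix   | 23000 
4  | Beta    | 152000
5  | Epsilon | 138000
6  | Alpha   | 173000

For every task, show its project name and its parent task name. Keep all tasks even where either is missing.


Two LEFT JOINs from the same base table tasks: one to projects via project_id, one to tasks itself via parent_id. Both are LEFT so every task is preserved.
Match against projects:
  - task 1 (Setup): project_id=3 -> matches Helix
  - task 2 (Optimize): project_id=1 -> matches Phoenix
  - task 3 (Plan): project_id=NULL, no match -> kept with NULL
  - task 4 (Refactor): project_id=NULL, no match -> kept with NULL
  - task 5 (Audit): project_id=1 -> matches Phoenix
Match against tasks (self):
  - task 1 (Setup): parent_id=NULL -> NULL
  - task 2 (Optimize): parent_id=NULL -> NULL
  - task 3 (Plan): parent_id=2 -> Optimize
  - task 4 (Refactor): parent_id=NULL -> NULL
  - task 5 (Audit): parent_id=2 -> Optimize

SQL:
SELECT a.name, b.name AS project, c.name AS parent
FROM tasks a
LEFT JOIN projects b ON a.project_id = b.id
LEFT JOIN tasks c ON a.parent_id = c.id

Result:
name     | project | parent  
---------+---------+---------
Setup    | Helix   | NULL    
Optimize | Phoenix | NULL    
Plan     | NULL    | Optimize
Refactor | NULL    | NULL    
Audit    | Phoenix | Optimize


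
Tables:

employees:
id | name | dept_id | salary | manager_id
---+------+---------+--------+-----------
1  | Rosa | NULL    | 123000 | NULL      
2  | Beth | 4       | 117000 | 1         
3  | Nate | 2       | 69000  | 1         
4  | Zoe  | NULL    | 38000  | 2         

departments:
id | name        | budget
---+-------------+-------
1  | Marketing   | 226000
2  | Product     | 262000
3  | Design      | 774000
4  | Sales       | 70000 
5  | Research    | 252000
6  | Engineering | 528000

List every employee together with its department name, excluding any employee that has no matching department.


INNER JOIN keeps only employees rows whose dept_id matches an id in departments. Walk through each employee:
  - employee 1 (Rosa): dept_id=NULL, no match -> dropped
  - employee 2 (Beth): dept_id=4 -> matches Sales
  - employee 3 (Nate): dept_id=2 -> matches Product
  - employee 4 (Zoe): dept_id=NULL, no match -> dropped
So 2 of 4 rows are dropped.

SQL:
SELECT a.name, b.name AS department
FROM employees a
INNER JOIN departments b ON a.dept_id = b.id

Result:
name | department
-----+-----------
Beth | Sales     
Nate | Product   


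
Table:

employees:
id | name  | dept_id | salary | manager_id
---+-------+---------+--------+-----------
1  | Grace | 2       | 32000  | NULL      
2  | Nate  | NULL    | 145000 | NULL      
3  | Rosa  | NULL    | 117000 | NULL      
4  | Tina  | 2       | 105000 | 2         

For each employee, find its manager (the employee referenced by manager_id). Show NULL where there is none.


This is a self-join: employees is joined to a second copy of itself, matching each row's manager_id to another row's id. Use LEFT JOIN so rows with manager_id=NULL are kept.
  - employee 1 (Grace): manager_id=NULL -> NULL
  - employee 2 (Nate): manager_id=NULL -> NULL
  - employee 3 (Rosa): manager_id=NULL -> NULL
  - employee 4 (Tina): manager_id=2 -> Nate

SQL:
SELECT a.name AS item, b.name AS manager
FROM employees a
LEFT JOIN employees b ON a.manager_id = b.id

Result:
item  | manager
------+--------
Grace | NULL   
Nate  | NULL   
Rosa  | NULL   
Tina  | Nate   


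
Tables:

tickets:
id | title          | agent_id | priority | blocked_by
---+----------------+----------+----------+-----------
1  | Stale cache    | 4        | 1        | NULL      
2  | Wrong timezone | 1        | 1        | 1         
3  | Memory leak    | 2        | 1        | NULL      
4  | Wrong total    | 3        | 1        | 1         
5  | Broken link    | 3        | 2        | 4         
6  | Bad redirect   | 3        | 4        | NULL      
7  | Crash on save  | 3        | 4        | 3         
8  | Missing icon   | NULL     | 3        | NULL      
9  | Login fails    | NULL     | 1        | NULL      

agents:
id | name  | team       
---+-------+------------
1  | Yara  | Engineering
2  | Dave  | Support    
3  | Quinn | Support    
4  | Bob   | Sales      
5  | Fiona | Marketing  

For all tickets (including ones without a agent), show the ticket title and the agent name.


LEFT JOIN keeps every row from tickets (the left table); where agent_id has no match in agents, the agent columns become NULL. Walk through each ticket:
  - ticket 1 (Stale cache): agent_id=4 -> matches Bob
  - ticket 2 (Wrong timezone): agent_id=1 -> matches Yara
  - ticket 3 (Memory leak): agent_id=2 -> matches Dave
  - ticket 4 (Wrong total): agent_id=3 -> matches Quinn
  - ticket 5 (Broken link): agent_id=3 -> matches Quinn
  - ticket 6 (Bad redirect): agent_id=3 -> matches Quinn
  - ticket 7 (Crash on save): agent_id=3 -> matches Quinn
  - ticket 8 (Missing icon): agent_id=NULL, no match -> kept with NULL
  - ticket 9 (Login fails): agent_id=NULL, no match -> kept with NULL
All 9 rows appear; 2 have NULL agent.

SQL:
SELECT a.title, b.name AS agent
FROM tickets a
LEFT JOIN agents b ON a.agent_id = b.id

Result:
title          | agent
---------------+------
Stale cache    | Bob  
Wrong timezone | Yara 
Memory leak    | Dave 
Wrong total    | Quinn
Broken link    | Quinn
Bad redirect   | Quinn
Crash on save  | Quinn
Missing icon   | NULL 
Login fails    | NULL 


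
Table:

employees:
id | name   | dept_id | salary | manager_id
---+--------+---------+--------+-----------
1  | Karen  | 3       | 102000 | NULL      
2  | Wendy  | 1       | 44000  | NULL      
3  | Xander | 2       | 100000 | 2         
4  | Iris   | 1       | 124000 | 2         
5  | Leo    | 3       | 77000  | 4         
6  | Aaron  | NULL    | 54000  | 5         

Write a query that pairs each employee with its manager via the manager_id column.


This is a self-join: employees is joined to a second copy of itself, matching each row's manager_id to another row's id. Use LEFT JOIN so rows with manager_id=NULL are kept.
  - employee 1 (Karen): manager_id=NULL -> NULL
  - employee 2 (Wendy): manager_id=NULL -> NULL
  - employee 3 (Xander): manager_id=2 -> Wendy
  - employee 4 (Iris): manager_id=2 -> Wendy
  - employee 5 (Leo): manager_id=4 -> Iris
  - employee 6 (Aaron): manager_id=5 -> Leo

SQL:
SELECT a.name AS item, b.name AS manager
FROM employees a
LEFT JOIN employees b ON a.manager_id = b.id

Result:
item   | manager
-------+--------
Karen  | NULL   
Wendy  | NULL   
Xander | Wendy  
Iris   | Wendy  
Leo    | Iris   
Aaron  | Leo    


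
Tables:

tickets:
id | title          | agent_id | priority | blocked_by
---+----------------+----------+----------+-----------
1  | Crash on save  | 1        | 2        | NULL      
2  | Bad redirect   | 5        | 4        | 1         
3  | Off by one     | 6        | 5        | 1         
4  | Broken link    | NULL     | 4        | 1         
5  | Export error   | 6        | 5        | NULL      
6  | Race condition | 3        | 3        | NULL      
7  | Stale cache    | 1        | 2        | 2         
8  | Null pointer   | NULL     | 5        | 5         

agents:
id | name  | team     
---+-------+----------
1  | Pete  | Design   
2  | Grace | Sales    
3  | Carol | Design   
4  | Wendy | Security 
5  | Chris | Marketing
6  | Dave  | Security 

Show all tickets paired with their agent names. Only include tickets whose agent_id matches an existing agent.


INNER JOIN keeps only tickets rows whose agent_id matches an id in agents. Walk through each ticket:
  - ticket 1 (Crash on save): agent_id=1 -> matches Pete
  - ticket 2 (Bad redirect): agent_id=5 -> matches Chris
  - ticket 3 (Off by one): agent_id=6 -> matches Dave
  - ticket 4 (Broken link): agent_id=NULL, no match -> dropped
  - ticket 5 (Export error): agent_id=6 -> matches Dave
  - ticket 6 (Race condition): agent_id=3 -> matches Carol
  - ticket 7 (Stale cache): agent_id=1 -> matches Pete
  - ticket 8 (Null pointer): agent_id=NULL, no match -> dropped
So 2 of 8 rows are dropped.

SQL:
SELECT a.title, b.name AS agent
FROM tickets a
INNER JOIN agents b ON a.agent_id = b.id

Result:
title          | agent
---------------+------
Crash on save  | Pete 
Bad redirect   | Chris
Off by one     | Dave 
Export error   | Dave 
Race condition | Carol
Stale cache    | Pete 


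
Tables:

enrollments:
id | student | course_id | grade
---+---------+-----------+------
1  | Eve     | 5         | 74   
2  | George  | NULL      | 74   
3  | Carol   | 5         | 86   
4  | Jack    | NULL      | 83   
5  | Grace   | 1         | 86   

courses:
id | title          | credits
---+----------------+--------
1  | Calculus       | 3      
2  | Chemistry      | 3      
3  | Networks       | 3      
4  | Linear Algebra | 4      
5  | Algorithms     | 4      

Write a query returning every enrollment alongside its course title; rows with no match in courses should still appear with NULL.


LEFT JOIN keeps every row from enrollments (the left table); where course_id has no match in courses, the course columns become NULL. Walk through each enrollment:
  - enrollment 1 (Eve): course_id=5 -> matches Algorithms
  - enrollment 2 (George): course_id=NULL, no match -> kept with NULL
  - enrollment 3 (Carol): course_id=5 -> matches Algorithms
  - enrollment 4 (Jack): course_id=NULL, no match -> kept with NULL
  - enrollment 5 (Grace): course_id=1 -> matches Calculus
All 5 rows appear; 2 have NULL course.

SQL:
SELECT a.student, b.title AS course
FROM enrollments a
LEFT JOIN courses b ON a.course_id = b.id

Result:
student | course    
--------+-----------
Eve     | Algorithms
George  | NULL      
Carol   | Algorithms
Jack    | NULL      
Grace   | Calculus  


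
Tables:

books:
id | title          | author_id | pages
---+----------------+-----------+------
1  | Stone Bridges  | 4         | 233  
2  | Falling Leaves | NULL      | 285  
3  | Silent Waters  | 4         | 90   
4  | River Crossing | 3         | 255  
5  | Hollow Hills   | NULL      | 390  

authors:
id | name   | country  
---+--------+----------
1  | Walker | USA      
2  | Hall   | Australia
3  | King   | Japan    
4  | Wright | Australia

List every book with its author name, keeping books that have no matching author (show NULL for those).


LEFT JOIN keeps every row from books (the left table); where author_id has no match in authors, the author columns become NULL. Walk through each book:
  - book 1 (Stone Bridges): author_id=4 -> matches Wright
  - book 2 (Falling Leaves): author_id=NULL, no match -> kept with NULL
  - book 3 (Silent Waters): author_id=4 -> matches Wright
  - book 4 (River Crossing): author_id=3 -> matches King
  - book 5 (Hollow Hills): author_id=NULL, no match -> kept with NULL
All 5 rows appear; 2 have NULL author.

SQL:
SELECT a.title, b.name AS author
FROM books a
LEFT JOIN authors b ON a.author_id = b.id

Result:
title          | author
---------------+-------
Stone Bridges  | Wright
Falling Leaves | NULL  
Silent Waters  | Wright
River Crossing | King  
Hollow Hills   | NULL  


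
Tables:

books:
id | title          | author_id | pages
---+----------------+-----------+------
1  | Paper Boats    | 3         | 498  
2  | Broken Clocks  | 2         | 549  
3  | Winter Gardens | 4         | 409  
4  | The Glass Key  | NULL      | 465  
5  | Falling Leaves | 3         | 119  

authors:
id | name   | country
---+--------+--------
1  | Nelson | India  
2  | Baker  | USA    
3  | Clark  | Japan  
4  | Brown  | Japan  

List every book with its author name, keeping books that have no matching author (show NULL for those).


LEFT JOIN keeps every row from books (the left table); where author_id has no match in authors, the author columns become NULL. Walk through each book:
  - book 1 (Paper Boats): author_id=3 -> matches Clark
  - book 2 (Broken Clocks): author_id=2 -> matches Baker
  - book 3 (Winter Gardens): author_id=4 -> matches Brown
  - book 4 (The Glass Key): author_id=NULL, no match -> kept with NULL
  - book 5 (Falling Leaves): author_id=3 -> matches Clark
All 5 rows appear; 1 has NULL author.

SQL:
SELECT a.title, b.name AS author
FROM books a
LEFT JOIN authors b ON a.author_id = b.id

Result:
title          | author
---------------+-------
Paper Boats    | Clark 
Broken Clocks  | Baker 
Winter Gardens | Brown 
The Glass Key  | NULL  
Falling Leaves | Clark 


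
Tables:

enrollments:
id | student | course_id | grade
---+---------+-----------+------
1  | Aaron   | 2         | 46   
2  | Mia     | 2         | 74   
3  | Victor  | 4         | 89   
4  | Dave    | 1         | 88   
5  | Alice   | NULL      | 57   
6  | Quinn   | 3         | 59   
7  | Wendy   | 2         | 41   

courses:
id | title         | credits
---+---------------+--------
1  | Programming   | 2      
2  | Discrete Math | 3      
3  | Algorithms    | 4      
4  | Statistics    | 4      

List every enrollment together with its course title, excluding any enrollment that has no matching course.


INNER JOIN keeps only enrollments rows whose course_id matches an id in courses. Walk through each enrollment:
  - enrollment 1 (Aaron): course_id=2 -> matches Discrete Math
  - enrollment 2 (Mia): course_id=2 -> matches Discrete Math
  - enrollment 3 (Victor): course_id=4 -> matches Statistics
  - enrollment 4 (Dave): course_id=1 -> matches Programming
  - enrollment 5 (Alice): course_id=NULL, no match -> dropped
  - enrollment 6 (Quinn): course_id=3 -> matches Algorithms
  - enrollment 7 (Wendy): course_id=2 -> matches Discrete Math
So 1 of 7 rows is dropped.

SQL:
SELECT a.student, b.title AS course
FROM enrollments a
INNER JOIN courses b ON a.course_id = b.id

Result:
student | course       
--------+--------------
Aaron   | Discrete Math
Mia     | Discrete Math
Victor  | Statistics   
Dave    | Programming  
Quinn   | Algorithms   
Wendy   | Discrete Math


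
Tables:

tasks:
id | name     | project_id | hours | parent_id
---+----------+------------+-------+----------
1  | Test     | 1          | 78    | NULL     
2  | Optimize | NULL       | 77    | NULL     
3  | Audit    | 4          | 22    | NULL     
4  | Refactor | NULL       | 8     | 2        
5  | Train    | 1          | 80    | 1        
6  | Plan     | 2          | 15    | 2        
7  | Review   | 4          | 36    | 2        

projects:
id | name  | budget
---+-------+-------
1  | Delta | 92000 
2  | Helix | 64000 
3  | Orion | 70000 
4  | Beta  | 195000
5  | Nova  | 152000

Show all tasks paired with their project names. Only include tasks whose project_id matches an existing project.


INNER JOIN keeps only tasks rows whose project_id matches an id in projects. Walk through each task:
  - task 1 (Test): project_id=1 -> matches Delta
  - task 2 (Optimize): project_id=NULL, no match -> dropped
  - task 3 (Audit): project_id=4 -> matches Beta
  - task 4 (Refactor): project_id=NULL, no match -> dropped
  - task 5 (Train): project_id=1 -> matches Delta
  - task 6 (Plan): project_id=2 -> matches Helix
  - task 7 (Review): project_id=4 -> matches Beta
So 2 of 7 rows are dropped.

SQL:
SELECT a.name, b.name AS project
FROM tasks a
INNER JOIN projects b ON a.project_id = b.id

Result:
name   | project
-------+--------
Test   | Delta  
Audit  | Beta   
Train  | Delta  
Plan   | Helix  
Review | Beta   


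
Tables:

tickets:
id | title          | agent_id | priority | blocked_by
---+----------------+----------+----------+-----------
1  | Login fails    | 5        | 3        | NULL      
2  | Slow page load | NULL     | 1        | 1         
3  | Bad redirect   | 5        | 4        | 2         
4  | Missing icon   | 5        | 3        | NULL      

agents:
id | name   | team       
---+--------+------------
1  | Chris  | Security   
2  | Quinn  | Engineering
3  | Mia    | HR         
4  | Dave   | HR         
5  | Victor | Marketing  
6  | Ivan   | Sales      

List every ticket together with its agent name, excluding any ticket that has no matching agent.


INNER JOIN keeps only tickets rows whose agent_id matches an id in agents. Walk through each ticket:
  - ticket 1 (Login fails): agent_id=5 -> matches Victor
  - ticket 2 (Slow page load): agent_id=NULL, no match -> dropped
  - ticket 3 (Bad redirect): agent_id=5 -> matches Victor
  - ticket 4 (Missing icon): agent_id=5 -> matches Victor
So 1 of 4 rows is dropped.

SQL:
SELECT a.title, b.name AS agent
FROM tickets a
INNER JOIN agents b ON a.agent_id = b.id

Result:
title        | agent 
-------------+-------
Login fails  | Victor
Bad redirect | Victor
Missing icon | Victor


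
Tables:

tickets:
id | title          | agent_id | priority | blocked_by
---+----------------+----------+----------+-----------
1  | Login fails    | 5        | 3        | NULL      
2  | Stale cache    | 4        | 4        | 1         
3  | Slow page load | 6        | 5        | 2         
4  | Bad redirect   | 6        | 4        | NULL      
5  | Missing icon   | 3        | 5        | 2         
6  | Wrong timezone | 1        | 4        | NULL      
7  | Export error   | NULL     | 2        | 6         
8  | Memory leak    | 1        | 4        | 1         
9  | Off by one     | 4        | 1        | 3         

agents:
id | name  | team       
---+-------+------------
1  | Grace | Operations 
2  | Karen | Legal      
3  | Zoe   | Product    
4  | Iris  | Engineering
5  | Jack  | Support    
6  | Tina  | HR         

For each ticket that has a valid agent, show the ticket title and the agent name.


INNER JOIN keeps only tickets rows whose agent_id matches an id in agents. Walk through each ticket:
  - ticket 1 (Login fails): agent_id=5 -> matches Jack
  - ticket 2 (Stale cache): agent_id=4 -> matches Iris
  - ticket 3 (Slow page load): agent_id=6 -> matches Tina
  - ticket 4 (Bad redirect): agent_id=6 -> matches Tina
  - ticket 5 (Missing icon): agent_id=3 -> matches Zoe
  - ticket 6 (Wrong timezone): agent_id=1 -> matches Grace
  - ticket 7 (Export error): agent_id=NULL, no match -> dropped
  - ticket 8 (Memory leak): agent_id=1 -> matches Grace
  - ticket 9 (Off by one): agent_id=4 -> matches Iris
So 1 of 9 rows is dropped.

SQL:
SELECT a.title, b.name AS agent
FROM tickets a
INNER JOIN agents b ON a.agent_id = b.id

Result:
title          | agent
---------------+------
Login fails    | Jack 
Stale cache    | Iris 
Slow page load | Tina 
Bad redirect   | Tina 
Missing icon   | Zoe  
Wrong timezone | Grace
Memory leak    | Grace
Off by one     | Iris 


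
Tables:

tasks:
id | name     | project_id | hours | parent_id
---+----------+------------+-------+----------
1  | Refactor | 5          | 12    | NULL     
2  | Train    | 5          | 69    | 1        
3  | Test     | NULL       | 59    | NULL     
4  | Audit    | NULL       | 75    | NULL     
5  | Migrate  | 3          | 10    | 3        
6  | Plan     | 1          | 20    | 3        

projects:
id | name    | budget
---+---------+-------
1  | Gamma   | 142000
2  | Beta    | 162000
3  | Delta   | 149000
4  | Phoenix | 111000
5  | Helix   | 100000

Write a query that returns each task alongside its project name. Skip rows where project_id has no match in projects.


INNER JOIN keeps only tasks rows whose project_id matches an id in projects. Walk through each task:
  - task 1 (Refactor): project_id=5 -> matches Helix
  - task 2 (Train): project_id=5 -> matches Helix
  - task 3 (Test): project_id=NULL, no match -> dropped
  - task 4 (Audit): project_id=NULL, no match -> dropped
  - task 5 (Migrate): project_id=3 -> matches Delta
  - task 6 (Plan): project_id=1 -> matches Gamma
So 2 of 6 rows are dropped.

SQL:
SELECT a.name, b.name AS project
FROM tasks a
INNER JOIN projects b ON a.project_id = b.id

Result:
name     | project
---------+--------
Refactor | Helix  
Train    | Helix  
Migrate  | Delta  
Plan     | Gamma  


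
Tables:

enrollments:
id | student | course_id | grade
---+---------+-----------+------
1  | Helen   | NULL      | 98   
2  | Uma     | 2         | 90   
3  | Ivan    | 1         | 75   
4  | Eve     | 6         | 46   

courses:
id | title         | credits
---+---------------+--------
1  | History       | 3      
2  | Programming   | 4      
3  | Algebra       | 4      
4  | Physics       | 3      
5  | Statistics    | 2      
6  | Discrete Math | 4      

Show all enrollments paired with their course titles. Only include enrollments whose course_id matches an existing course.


INNER JOIN keeps only enrollments rows whose course_id matches an id in courses. Walk through each enrollment:
  - enrollment 1 (Helen): course_id=NULL, no match -> dropped
  - enrollment 2 (Uma): course_id=2 -> matches Programming
  - enrollment 3 (Ivan): course_id=1 -> matches History
  - enrollment 4 (Eve): course_id=6 -> matches Discrete Math
So 1 of 4 rows is dropped.

SQL:
SELECT a.student, b.title AS course
FROM enrollments a
INNER JOIN courses b ON a.course_id = b.id

Result:
student | course       
--------+--------------
Uma     | Programming  
Ivan    | History      
Eve     | Discrete Math


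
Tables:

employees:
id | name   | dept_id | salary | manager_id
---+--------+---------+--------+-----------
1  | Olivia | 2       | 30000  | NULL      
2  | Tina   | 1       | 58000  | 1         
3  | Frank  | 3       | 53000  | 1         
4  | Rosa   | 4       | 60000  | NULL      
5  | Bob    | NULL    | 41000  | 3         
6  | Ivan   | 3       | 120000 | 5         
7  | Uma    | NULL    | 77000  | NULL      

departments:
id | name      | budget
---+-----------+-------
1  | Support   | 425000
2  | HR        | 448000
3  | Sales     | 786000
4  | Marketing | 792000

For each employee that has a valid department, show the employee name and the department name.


INNER JOIN keeps only employees rows whose dept_id matches an id in departments. Walk through each employee:
  - employee 1 (Olivia): dept_id=2 -> matches HR
  - employee 2 (Tina): dept_id=1 -> matches Support
  - employee 3 (Frank): dept_id=3 -> matches Sales
  - employee 4 (Rosa): dept_id=4 -> matches Marketing
  - employee 5 (Bob): dept_id=NULL, no match -> dropped
  - employee 6 (Ivan): dept_id=3 -> matches Sales
  - employee 7 (Uma): dept_id=NULL, no match -> dropped
So 2 of 7 rows are dropped.

SQL:
SELECT a.name, b.name AS department
FROM employees a
INNER JOIN departments b ON a.dept_id = b.id

Result:
name   | department
-------+-----------
Olivia | HR        
Tina   | Support   
Frank  | Sales     
Rosa   | Marketing 
Ivan   | Sales     


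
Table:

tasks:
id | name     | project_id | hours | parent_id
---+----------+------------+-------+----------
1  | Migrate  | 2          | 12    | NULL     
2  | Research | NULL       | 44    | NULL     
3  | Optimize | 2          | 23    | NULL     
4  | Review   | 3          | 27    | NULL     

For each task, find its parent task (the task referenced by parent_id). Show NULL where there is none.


This is a self-join: tasks is joined to a second copy of itself, matching each row's parent_id to another row's id. Use LEFT JOIN so rows with parent_id=NULL are kept.
  - task 1 (Migrate): parent_id=NULL -> NULL
  - task 2 (Research): parent_id=NULL -> NULL
  - task 3 (Optimize): parent_id=NULL -> NULL
  - task 4 (Review): parent_id=NULL -> NULL

SQL:
SELECT a.name AS item, b.name AS parent
FROM tasks a
LEFT JOIN tasks b ON a.parent_id = b.id

Result:
item     | parent
---------+-------
Migrate  | NULL  
Research | NULL  
Optimize | NULL  
Review   | NULL  


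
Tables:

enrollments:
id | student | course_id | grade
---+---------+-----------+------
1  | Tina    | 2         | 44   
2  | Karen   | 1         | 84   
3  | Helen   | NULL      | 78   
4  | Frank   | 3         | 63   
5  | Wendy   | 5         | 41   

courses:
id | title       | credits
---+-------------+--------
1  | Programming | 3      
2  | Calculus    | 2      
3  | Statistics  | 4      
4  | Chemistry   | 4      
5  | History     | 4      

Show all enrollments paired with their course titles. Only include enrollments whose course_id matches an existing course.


INNER JOIN keeps only enrollments rows whose course_id matches an id in courses. Walk through each enrollment:
  - enrollment 1 (Tina): course_id=2 -> matches Calculus
  - enrollment 2 (Karen): course_id=1 -> matches Programming
  - enrollment 3 (Helen): course_id=NULL, no match -> dropped
  - enrollment 4 (Frank): course_id=3 -> matches Statistics
  - enrollment 5 (Wendy): course_id=5 -> matches History
So 1 of 5 rows is dropped.

SQL:
SELECT a.student, b.title AS course
FROM enrollments a
INNER JOIN courses b ON a.course_id = b.id

Result:
student | course     
--------+------------
Tina    | Calculus   
Karen   | Programming
Frank   | Statistics 
Wendy   | History    


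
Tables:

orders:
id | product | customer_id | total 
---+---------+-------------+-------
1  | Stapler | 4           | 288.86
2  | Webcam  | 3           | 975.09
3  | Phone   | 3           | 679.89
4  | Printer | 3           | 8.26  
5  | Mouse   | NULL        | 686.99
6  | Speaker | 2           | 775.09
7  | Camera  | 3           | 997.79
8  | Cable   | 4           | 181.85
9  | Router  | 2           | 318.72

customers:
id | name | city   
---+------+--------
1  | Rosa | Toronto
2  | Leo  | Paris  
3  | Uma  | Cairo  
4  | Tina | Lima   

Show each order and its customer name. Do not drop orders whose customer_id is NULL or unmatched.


LEFT JOIN keeps every row from orders (the left table); where customer_id has no match in customers, the customer columns become NULL. Walk through each order:
  - order 1 (Stapler): customer_id=4 -> matches Tina
  - order 2 (Webcam): customer_id=3 -> matches Uma
  - order 3 (Phone): customer_id=3 -> matches Uma
  - order 4 (Printer): customer_id=3 -> matches Uma
  - order 5 (Mouse): customer_id=NULL, no match -> kept with NULL
  - order 6 (Speaker): customer_id=2 -> matches Leo
  - order 7 (Camera): customer_id=3 -> matches Uma
  - order 8 (Cable): customer_id=4 -> matches Tina
  - order 9 (Router): customer_id=2 -> matches Leo
All 9 rows appear; 1 has NULL customer.

SQL:
SELECT a.product, b.name AS customer
FROM orders a
LEFT JOIN customers b ON a.customer_id = b.id

Result:
product | customer
--------+---------
Stapler | Tina    
Webcam  | Uma     
Phone   | Uma     
Printer | Uma     
Mouse   | NULL    
Speaker | Leo     
Camera  | Uma     
Cable   | Tina    
Router  | Leo     


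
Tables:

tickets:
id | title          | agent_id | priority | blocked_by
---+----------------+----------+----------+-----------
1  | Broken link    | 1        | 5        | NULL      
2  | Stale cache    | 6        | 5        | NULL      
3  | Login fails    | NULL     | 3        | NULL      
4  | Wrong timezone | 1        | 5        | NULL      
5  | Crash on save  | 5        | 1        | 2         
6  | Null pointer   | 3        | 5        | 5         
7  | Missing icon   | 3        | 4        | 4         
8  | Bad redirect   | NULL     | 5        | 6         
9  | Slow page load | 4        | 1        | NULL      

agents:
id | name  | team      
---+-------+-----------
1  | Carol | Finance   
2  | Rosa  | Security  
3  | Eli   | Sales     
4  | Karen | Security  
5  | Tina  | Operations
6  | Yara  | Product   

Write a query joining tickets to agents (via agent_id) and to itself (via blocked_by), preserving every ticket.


Two LEFT JOINs from the same base table tickets: one to agents via agent_id, one to tickets itself via blocked_by. Both are LEFT so every ticket is preserved.
Match against agents:
  - ticket 1 (Broken link): agent_id=1 -> matches Carol
  - ticket 2 (Stale cache): agent_id=6 -> matches Yara
  - ticket 3 (Login fails): agent_id=NULL, no match -> kept with NULL
  - ticket 4 (Wrong timezone): agent_id=1 -> matches Carol
  - ticket 5 (Crash on save): agent_id=5 -> matches Tina
  - ticket 6 (Null pointer): agent_id=3 -> matches Eli
  - ticket 7 (Missing icon): agent_id=3 -> matches Eli
  - ticket 8 (Bad redirect): agent_id=NULL, no match -> kept with NULL
  - ticket 9 (Slow page load): agent_id=4 -> matches Karen
Match against tickets (self):
  - ticket 1 (Broken link): blocked_by=NULL -> NULL
  - ticket 2 (Stale cache): blocked_by=NULL -> NULL
  - ticket 3 (Login fails): blocked_by=NULL -> NULL
  - ticket 4 (Wrong timezone): blocked_by=NULL -> NULL
  - ticket 5 (Crash on save): blocked_by=2 -> Stale cache
  - ticket 6 (Null pointer): blocked_by=5 -> Crash on save
  - ticket 7 (Missing icon): blocked_by=4 -> Wrong timezone
  - ticket 8 (Bad redirect): blocked_by=6 -> Null pointer
  - ticket 9 (Slow page load): blocked_by=NULL -> NULL

SQL:
SELECT a.title, b.name AS agent, c.title AS blocked_by
FROM tickets a
LEFT JOIN agents b ON a.agent_id = b.id
LEFT JOIN tickets c ON a.blocked_by = c.id

Result:
title          | agent | blocked_by    
---------------+-------+---------------
Broken link    | Carol | NULL          
Stale cache    | Yara  | NULL          
Login fails    | NULL  | NULL          
Wrong timezone | Carol | NULL          
Crash on save  | Tina  | Stale cache   
Null pointer   | Eli   | Crash on save 
Missing icon   | Eli   | Wrong timezone
Bad redirect   | NULL  | Null pointer  
Slow page load | Karen | NULL          


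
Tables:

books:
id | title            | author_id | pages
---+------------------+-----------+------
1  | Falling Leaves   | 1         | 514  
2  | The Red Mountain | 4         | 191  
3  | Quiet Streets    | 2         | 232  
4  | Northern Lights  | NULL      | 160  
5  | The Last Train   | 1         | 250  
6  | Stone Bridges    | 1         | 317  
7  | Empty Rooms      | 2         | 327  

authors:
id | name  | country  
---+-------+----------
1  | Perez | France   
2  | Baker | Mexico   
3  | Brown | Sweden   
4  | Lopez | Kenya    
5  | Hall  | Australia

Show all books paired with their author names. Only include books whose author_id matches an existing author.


INNER JOIN keeps only books rows whose author_id matches an id in authors. Walk through each book:
  - book 1 (Falling Leaves): author_id=1 -> matches Perez
  - book 2 (The Red Mountain): author_id=4 -> matches Lopez
  - book 3 (Quiet Streets): author_id=2 -> matches Baker
  - book 4 (Northern Lights): author_id=NULL, no match -> dropped
  - book 5 (The Last Train): author_id=1 -> matches Perez
  - book 6 (Stone Bridges): author_id=1 -> matches Perez
  - book 7 (Empty Rooms): author_id=2 -> matches Baker
So 1 of 7 rows is dropped.

SQL:
SELECT a.title, b.name AS author
FROM books a
INNER JOIN authors b ON a.author_id = b.id

Result:
title            | author
-----------------+-------
Falling Leaves   | Perez 
The Red Mountain | Lopez 
Quiet Streets    | Baker 
The Last Train   | Perez 
Stone Bridges    | Perez 
Empty Rooms      | Baker 


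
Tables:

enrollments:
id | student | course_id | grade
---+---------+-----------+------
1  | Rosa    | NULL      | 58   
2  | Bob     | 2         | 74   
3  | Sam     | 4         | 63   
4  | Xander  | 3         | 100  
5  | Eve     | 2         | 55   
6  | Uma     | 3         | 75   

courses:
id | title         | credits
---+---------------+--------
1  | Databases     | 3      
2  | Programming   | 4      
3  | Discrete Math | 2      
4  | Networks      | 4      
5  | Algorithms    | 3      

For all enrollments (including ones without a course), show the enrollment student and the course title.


LEFT JOIN keeps every row from enrollments (the left table); where course_id has no match in courses, the course columns become NULL. Walk through each enrollment:
  - enrollment 1 (Rosa): course_id=NULL, no match -> kept with NULL
  - enrollment 2 (Bob): course_id=2 -> matches Programming
  - enrollment 3 (Sam): course_id=4 -> matches Networks
  - enrollment 4 (Xander): course_id=3 -> matches Discrete Math
  - enrollment 5 (Eve): course_id=2 -> matches Programming
  - enrollment 6 (Uma): course_id=3 -> matches Discrete Math
All 6 rows appear; 1 has NULL course.

SQL:
SELECT a.student, b.title AS course
FROM enrollments a
LEFT JOIN courses b ON a.course_id = b.id

Result:
student | course       
--------+--------------
Rosa    | NULL         
Bob     | Programming  
Sam     | Networks     
Xander  | Discrete Math
Eve     | Programming  
Uma     | Discrete Math


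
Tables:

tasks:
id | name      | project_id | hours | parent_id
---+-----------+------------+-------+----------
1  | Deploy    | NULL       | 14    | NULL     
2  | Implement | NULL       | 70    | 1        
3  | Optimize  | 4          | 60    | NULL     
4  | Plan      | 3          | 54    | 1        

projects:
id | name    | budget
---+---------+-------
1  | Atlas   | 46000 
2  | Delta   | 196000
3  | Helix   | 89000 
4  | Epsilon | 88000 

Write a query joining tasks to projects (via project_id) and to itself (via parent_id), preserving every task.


Two LEFT JOINs from the same base table tasks: one to projects via project_id, one to tasks itself via parent_id. Both are LEFT so every task is preserved.
Match against projects:
  - task 1 (Deploy): project_id=NULL, no match -> kept with NULL
  - task 2 (Implement): project_id=NULL, no match -> kept with NULL
  - task 3 (Optimize): project_id=4 -> matches Epsilon
  - task 4 (Plan): project_id=3 -> matches Helix
Match against tasks (self):
  - task 1 (Deploy): parent_id=NULL -> NULL
  - task 2 (Implement): parent_id=1 -> Deploy
  - task 3 (Optimize): parent_id=NULL -> NULL
  - task 4 (Plan): parent_id=1 -> Deploy

SQL:
SELECT a.name, b.name AS project, c.name AS parent
FROM tasks a
LEFT JOIN projects b ON a.project_id = b.id
LEFT JOIN tasks c ON a.parent_id = c.id

Result:
name      | project | parent
----------+---------+-------
Deploy    | NULL    | NULL  
Implement | NULL    | Deploy
Optimize  | Epsilon | NULL  
Plan      | Helix   | Deploy


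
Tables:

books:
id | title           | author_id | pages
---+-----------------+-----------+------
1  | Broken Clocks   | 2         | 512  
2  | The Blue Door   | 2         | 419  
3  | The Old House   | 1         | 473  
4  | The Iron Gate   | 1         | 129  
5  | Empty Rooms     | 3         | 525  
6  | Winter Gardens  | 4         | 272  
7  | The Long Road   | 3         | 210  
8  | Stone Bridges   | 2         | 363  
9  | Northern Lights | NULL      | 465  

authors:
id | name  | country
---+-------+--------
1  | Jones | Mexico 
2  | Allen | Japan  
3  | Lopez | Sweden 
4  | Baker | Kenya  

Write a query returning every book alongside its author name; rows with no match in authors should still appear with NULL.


LEFT JOIN keeps every row from books (the left table); where author_id has no match in authors, the author columns become NULL. Walk through each book:
  - book 1 (Broken Clocks): author_id=2 -> matches Allen
  - book 2 (The Blue Door): author_id=2 -> matches Allen
  - book 3 (The Old House): author_id=1 -> matches Jones
  - book 4 (The Iron Gate): author_id=1 -> matches Jones
  - book 5 (Empty Rooms): author_id=3 -> matches Lopez
  - book 6 (Winter Gardens): author_id=4 -> matches Baker
  - book 7 (The Long Road): author_id=3 -> matches Lopez
  - book 8 (Stone Bridges): author_id=2 -> matches Allen
  - book 9 (Northern Lights): author_id=NULL, no match -> kept with NULL
All 9 rows appear; 1 has NULL author.

SQL:
SELECT a.title, b.name AS author
FROM books a
LEFT JOIN authors b ON a.author_id = b.id

Result:
title           | author
----------------+-------
Broken Clocks   | Allen 
The Blue Door   | Allen 
The Old House   | Jones 
The Iron Gate   | Jones 
Empty Rooms     | Lopez 
Winter Gardens  | Baker 
The Long Road   | Lopez 
Stone Bridges   | Allen 
Northern Lights | NULL  


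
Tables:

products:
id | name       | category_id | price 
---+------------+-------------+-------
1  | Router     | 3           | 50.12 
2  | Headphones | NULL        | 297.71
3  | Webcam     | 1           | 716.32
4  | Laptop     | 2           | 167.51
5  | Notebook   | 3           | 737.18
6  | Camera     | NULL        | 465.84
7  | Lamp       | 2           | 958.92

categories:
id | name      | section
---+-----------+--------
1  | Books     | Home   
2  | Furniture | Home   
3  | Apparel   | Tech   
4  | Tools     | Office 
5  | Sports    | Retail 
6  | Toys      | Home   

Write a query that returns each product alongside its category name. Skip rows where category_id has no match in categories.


INNER JOIN keeps only products rows whose category_id matches an id in categories. Walk through each product:
  - product 1 (Router): category_id=3 -> matches Apparel
  - product 2 (Headphones): category_id=NULL, no match -> dropped
  - product 3 (Webcam): category_id=1 -> matches Books
  - product 4 (Laptop): category_id=2 -> matches Furniture
  - product 5 (Notebook): category_id=3 -> matches Apparel
  - product 6 (Camera): category_id=NULL, no match -> dropped
  - product 7 (Lamp): category_id=2 -> matches Furniture
So 2 of 7 rows are dropped.

SQL:
SELECT a.name, b.name AS category
FROM products a
INNER JOIN categories b ON a.category_id = b.id

Result:
name     | category 
---------+----------
Router   | Apparel  
Webcam   | Books    
Laptop   | Furniture
Notebook | Apparel  
Lamp     | Furniture


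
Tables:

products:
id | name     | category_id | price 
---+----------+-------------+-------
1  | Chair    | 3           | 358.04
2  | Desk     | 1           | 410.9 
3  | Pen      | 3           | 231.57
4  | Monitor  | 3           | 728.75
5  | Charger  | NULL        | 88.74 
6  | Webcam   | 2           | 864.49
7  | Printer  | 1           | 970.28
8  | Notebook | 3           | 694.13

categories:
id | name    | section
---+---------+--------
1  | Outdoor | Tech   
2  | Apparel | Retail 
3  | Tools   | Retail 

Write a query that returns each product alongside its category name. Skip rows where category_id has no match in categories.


INNER JOIN keeps only products rows whose category_id matches an id in categories. Walk through each product:
  - product 1 (Chair): category_id=3 -> matches Tools
  - product 2 (Desk): category_id=1 -> matches Outdoor
  - product 3 (Pen): category_id=3 -> matches Tools
  - product 4 (Monitor): category_id=3 -> matches Tools
  - product 5 (Charger): category_id=NULL, no match -> dropped
  - product 6 (Webcam): category_id=2 -> matches Apparel
  - product 7 (Printer): category_id=1 -> matches Outdoor
  - product 8 (Notebook): category_id=3 -> matches Tools
So 1 of 8 rows is dropped.

SQL:
SELECT a.name, b.name AS category
FROM products a
INNER JOIN categories b ON a.category_id = b.id

Result:
name     | category
---------+---------
Chair    | Tools   
Desk     | Outdoor 
Pen      | Tools   
Monitor  | Tools   
Webcam   | Apparel 
Printer  | Outdoor 
Notebook | Tools   
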